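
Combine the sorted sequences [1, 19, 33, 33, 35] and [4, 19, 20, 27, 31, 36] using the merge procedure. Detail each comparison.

Merging process:

Compare 1 vs 4: take 1 from left. Merged: [1]
Compare 19 vs 4: take 4 from right. Merged: [1, 4]
Compare 19 vs 19: take 19 from left. Merged: [1, 4, 19]
Compare 33 vs 19: take 19 from right. Merged: [1, 4, 19, 19]
Compare 33 vs 20: take 20 from right. Merged: [1, 4, 19, 19, 20]
Compare 33 vs 27: take 27 from right. Merged: [1, 4, 19, 19, 20, 27]
Compare 33 vs 31: take 31 from right. Merged: [1, 4, 19, 19, 20, 27, 31]
Compare 33 vs 36: take 33 from left. Merged: [1, 4, 19, 19, 20, 27, 31, 33]
Compare 33 vs 36: take 33 from left. Merged: [1, 4, 19, 19, 20, 27, 31, 33, 33]
Compare 35 vs 36: take 35 from left. Merged: [1, 4, 19, 19, 20, 27, 31, 33, 33, 35]
Append remaining from right: [36]. Merged: [1, 4, 19, 19, 20, 27, 31, 33, 33, 35, 36]

Final merged array: [1, 4, 19, 19, 20, 27, 31, 33, 33, 35, 36]
Total comparisons: 10

The merged array is [1, 4, 19, 19, 20, 27, 31, 33, 33, 35, 36], requiring 10 comparisons. The merge step runs in O(n) time where n is the total number of elements.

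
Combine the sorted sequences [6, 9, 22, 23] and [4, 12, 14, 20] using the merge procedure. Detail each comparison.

Merging process:

Compare 6 vs 4: take 4 from right. Merged: [4]
Compare 6 vs 12: take 6 from left. Merged: [4, 6]
Compare 9 vs 12: take 9 from left. Merged: [4, 6, 9]
Compare 22 vs 12: take 12 from right. Merged: [4, 6, 9, 12]
Compare 22 vs 14: take 14 from right. Merged: [4, 6, 9, 12, 14]
Compare 22 vs 20: take 20 from right. Merged: [4, 6, 9, 12, 14, 20]
Append remaining from left: [22, 23]. Merged: [4, 6, 9, 12, 14, 20, 22, 23]

Final merged array: [4, 6, 9, 12, 14, 20, 22, 23]
Total comparisons: 6

The merged array is [4, 6, 9, 12, 14, 20, 22, 23], requiring 6 comparisons. The merge step runs in O(n) time where n is the total number of elements.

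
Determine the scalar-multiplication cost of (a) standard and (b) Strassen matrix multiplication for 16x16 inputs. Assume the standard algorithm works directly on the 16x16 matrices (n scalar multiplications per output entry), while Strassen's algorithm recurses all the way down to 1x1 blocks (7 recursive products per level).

Matrix multiplication for 16x16 matrices:

Standard algorithm: 16^3 = 4096 multiplications
Strassen's algorithm: 7^(log2(16)) = 7^4 = 2401 multiplications
Savings: 4096 - 2401 = 1695 multiplications

Standard: 4096 multiplications (16^3). Strassen: 2401 multiplications (7^4). Strassen reduces 8 recursive multiplications to 7 at each level.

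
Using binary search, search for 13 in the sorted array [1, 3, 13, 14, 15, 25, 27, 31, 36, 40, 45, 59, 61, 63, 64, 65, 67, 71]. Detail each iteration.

Binary search for 13 in [1, 3, 13, 14, 15, 25, 27, 31, 36, 40, 45, 59, 61, 63, 64, 65, 67, 71]:

lo=0, hi=17, mid=8, arr[mid]=36 -> 36 > 13, search left half
lo=0, hi=7, mid=3, arr[mid]=14 -> 14 > 13, search left half
lo=0, hi=2, mid=1, arr[mid]=3 -> 3 < 13, search right half
lo=2, hi=2, mid=2, arr[mid]=13 -> Found target at index 2!

Binary search finds 13 at index 2 after 4 comparisons. The search repeatedly halves the search space by comparing with the middle element.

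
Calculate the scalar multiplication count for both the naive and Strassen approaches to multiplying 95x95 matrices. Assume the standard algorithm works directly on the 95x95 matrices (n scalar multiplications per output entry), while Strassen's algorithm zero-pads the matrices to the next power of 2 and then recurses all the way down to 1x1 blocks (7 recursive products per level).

Matrix multiplication for 95x95 matrices:

Strassen's algorithm requires power-of-2 dimensions. Pad 95x95 to 128x128 (next power of 2).

Standard algorithm: 95^3 = 857375 multiplications
Strassen's algorithm: 7^(log2(128)) = 7^7 = 823543 multiplications
Savings: 857375 - 823543 = 33832 multiplications

Standard: 857375 multiplications (95^3). Strassen: 823543 multiplications (7^7, after padding to 128x128). Strassen reduces 8 recursive multiplications to 7 at each level.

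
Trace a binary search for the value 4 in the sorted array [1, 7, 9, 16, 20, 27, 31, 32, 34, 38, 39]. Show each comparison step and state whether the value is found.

Binary search for 4 in [1, 7, 9, 16, 20, 27, 31, 32, 34, 38, 39]:

lo=0, hi=10, mid=5, arr[mid]=27 -> 27 > 4, search left half
lo=0, hi=4, mid=2, arr[mid]=9 -> 9 > 4, search left half
lo=0, hi=1, mid=0, arr[mid]=1 -> 1 < 4, search right half
lo=1, hi=1, mid=1, arr[mid]=7 -> 7 > 4, search left half
lo=1 > hi=0, target 4 not found

Binary search determines that 4 is not in the array after 4 comparisons. The search space was exhausted without finding the target.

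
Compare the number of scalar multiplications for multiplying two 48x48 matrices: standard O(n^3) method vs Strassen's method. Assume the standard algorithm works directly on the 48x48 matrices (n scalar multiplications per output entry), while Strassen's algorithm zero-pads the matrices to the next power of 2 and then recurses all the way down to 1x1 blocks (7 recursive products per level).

Matrix multiplication for 48x48 matrices:

Strassen's algorithm requires power-of-2 dimensions. Pad 48x48 to 64x64 (next power of 2).

Standard algorithm: 48^3 = 110592 multiplications
Strassen's algorithm: 7^(log2(64)) = 7^6 = 117649 multiplications
Difference: 110592 - 117649 = -7057 (Strassen uses MORE here due to padding overhead — for small or just-over-power-of-2 n, padding can outweigh the per-level savings)

Standard: 110592 multiplications (48^3). Strassen: 117649 multiplications (7^6, after padding to 64x64). Strassen reduces 8 recursive multiplications to 7 at each level.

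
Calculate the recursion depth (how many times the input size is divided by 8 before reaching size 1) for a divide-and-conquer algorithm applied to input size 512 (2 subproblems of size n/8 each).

For divide and conquer with division factor 8:

Problem sizes at each level:
Level 0: 512
Level 1: 64
Level 2: 8
Level 3: 1

The root is level 0 and the size-1 base case is level 3 (the tree spans levels 0 through 3, i.e. 4 levels counting the root), so the depth is the number of divisions: log_8(512) = 3

The recursion tree depth is log_8(512) = 3. At each level, the problem size is divided by 8, so it takes 3 divisions to reduce to a base case of size 1. The algorithm makes 2 recursive calls at each level.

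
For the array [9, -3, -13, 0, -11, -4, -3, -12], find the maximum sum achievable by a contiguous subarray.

Using Kadane's algorithm on [9, -3, -13, 0, -11, -4, -3, -12]:

Scanning through the array:
Position 1 (value -3): max_ending_here = 6, max_so_far = 9
Position 2 (value -13): max_ending_here = -7, max_so_far = 9
Position 3 (value 0): max_ending_here = 0, max_so_far = 9
Position 4 (value -11): max_ending_here = -11, max_so_far = 9
Position 5 (value -4): max_ending_here = -4, max_so_far = 9
Position 6 (value -3): max_ending_here = -3, max_so_far = 9
Position 7 (value -12): max_ending_here = -12, max_so_far = 9

Maximum subarray: [9]
Maximum sum: 9

The maximum subarray is [9] with sum 9. This subarray runs from index 0 to index 0.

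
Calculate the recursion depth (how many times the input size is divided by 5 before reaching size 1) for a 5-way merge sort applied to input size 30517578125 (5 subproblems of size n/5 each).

For divide and conquer with division factor 5:

Problem sizes at each level:
Level 0: 30517578125
Level 1: 6103515625
Level 2: 1220703125
Level 3: 244140625
Level 4: 48828125
Level 5: 9765625
Level 6: 1953125
Level 7: 390625
Level 8: 78125
Level 9: 15625
Level 10: 3125
Level 11: 625
Level 12: 125
Level 13: 25
Level 14: 5
Level 15: 1

The root is level 0 and the size-1 base case is level 15 (the tree spans levels 0 through 15, i.e. 16 levels counting the root), so the depth is the number of divisions: log_5(30517578125) = 15

The recursion tree depth is log_5(30517578125) = 15. At each level, the problem size is divided by 5, so it takes 15 divisions to reduce to a base case of size 1. The algorithm makes 5 recursive calls at each level.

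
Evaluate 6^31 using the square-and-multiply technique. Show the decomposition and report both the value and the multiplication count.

Computing 6^31 by squaring (build up from 6^1; each line after the first costs one multiplication):

6^1 = 6
6^2 = (6^1)^2 = 6^2 = 36
6^3 = 6 * 6^2 = 6 * 36 = 216
6^6 = (6^3)^2 = 216^2 = 46656
6^7 = 6 * 6^6 = 6 * 46656 = 279936
6^14 = (6^7)^2 = 279936^2 = 78364164096
6^15 = 6 * 6^14 = 6 * 78364164096 = 470184984576
6^30 = (6^15)^2 = 470184984576^2 = 221073919720733357899776
6^31 = 6 * 6^30 = 6 * 221073919720733357899776 = 1326443518324400147398656

Result: 1326443518324400147398656
Multiplications needed: 8 (8 lines after 6^1)

6^31 = 1326443518324400147398656. Using exponentiation by squaring, this requires 8 multiplications. The key idea: if the exponent is even, square the half-power; if odd, multiply by the base once.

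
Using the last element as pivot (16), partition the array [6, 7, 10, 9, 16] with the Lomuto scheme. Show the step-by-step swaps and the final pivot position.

Lomuto partition with pivot = 16:

Initial array: [6, 7, 10, 9, 16]

arr[0]=6 <= 16: swap with position 0, array becomes [6, 7, 10, 9, 16]
arr[1]=7 <= 16: swap with position 1, array becomes [6, 7, 10, 9, 16]
arr[2]=10 <= 16: swap with position 2, array becomes [6, 7, 10, 9, 16]
arr[3]=9 <= 16: swap with position 3, array becomes [6, 7, 10, 9, 16]

Place pivot at position 4: [6, 7, 10, 9, 16]
Pivot position: 4

After partitioning with pivot 16, the array becomes [6, 7, 10, 9, 16]. The pivot is placed at index 4. All elements to the left of the pivot are <= 16, and all elements to the right are > 16.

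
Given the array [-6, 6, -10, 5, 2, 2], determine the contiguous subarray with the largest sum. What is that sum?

Using Kadane's algorithm on [-6, 6, -10, 5, 2, 2]:

Scanning through the array:
Position 1 (value 6): max_ending_here = 6, max_so_far = 6
Position 2 (value -10): max_ending_here = -4, max_so_far = 6
Position 3 (value 5): max_ending_here = 5, max_so_far = 6
Position 4 (value 2): max_ending_here = 7, max_so_far = 7
Position 5 (value 2): max_ending_here = 9, max_so_far = 9

Maximum subarray: [5, 2, 2]
Maximum sum: 9

The maximum subarray is [5, 2, 2] with sum 9. This subarray runs from index 3 to index 5.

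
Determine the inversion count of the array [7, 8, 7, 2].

Finding inversions in [7, 8, 7, 2]:

(0, 3): arr[0]=7 > arr[3]=2
(1, 2): arr[1]=8 > arr[2]=7
(1, 3): arr[1]=8 > arr[3]=2
(2, 3): arr[2]=7 > arr[3]=2

Total inversions: 4

The array has 4 inversion(s): (0,3), (1,2), (1,3), (2,3). Each pair (i,j) satisfies i < j and arr[i] > arr[j].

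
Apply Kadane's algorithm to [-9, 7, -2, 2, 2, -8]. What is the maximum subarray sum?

Using Kadane's algorithm on [-9, 7, -2, 2, 2, -8]:

Scanning through the array:
Position 1 (value 7): max_ending_here = 7, max_so_far = 7
Position 2 (value -2): max_ending_here = 5, max_so_far = 7
Position 3 (value 2): max_ending_here = 7, max_so_far = 7
Position 4 (value 2): max_ending_here = 9, max_so_far = 9
Position 5 (value -8): max_ending_here = 1, max_so_far = 9

Maximum subarray: [7, -2, 2, 2]
Maximum sum: 9

The maximum subarray is [7, -2, 2, 2] with sum 9. This subarray runs from index 1 to index 4.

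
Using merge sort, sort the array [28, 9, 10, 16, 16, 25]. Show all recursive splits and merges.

Merge sort trace:

Split: [28, 9, 10, 16, 16, 25] -> [28, 9, 10] and [16, 16, 25]
  Split: [28, 9, 10] -> [28] and [9, 10]
    Split: [9, 10] -> [9] and [10]
    Merge: [9] + [10] -> [9, 10]
  Merge: [28] + [9, 10] -> [9, 10, 28]
  Split: [16, 16, 25] -> [16] and [16, 25]
    Split: [16, 25] -> [16] and [25]
    Merge: [16] + [25] -> [16, 25]
  Merge: [16] + [16, 25] -> [16, 16, 25]
Merge: [9, 10, 28] + [16, 16, 25] -> [9, 10, 16, 16, 25, 28]

Final sorted array: [9, 10, 16, 16, 25, 28]

The merge sort proceeds by recursively splitting the array and merging sorted halves.
After all merges, the sorted array is [9, 10, 16, 16, 25, 28].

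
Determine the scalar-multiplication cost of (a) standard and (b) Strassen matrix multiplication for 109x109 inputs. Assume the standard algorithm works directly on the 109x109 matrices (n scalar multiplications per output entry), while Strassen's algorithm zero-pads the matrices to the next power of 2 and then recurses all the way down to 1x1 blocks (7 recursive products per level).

Matrix multiplication for 109x109 matrices:

Strassen's algorithm requires power-of-2 dimensions. Pad 109x109 to 128x128 (next power of 2).

Standard algorithm: 109^3 = 1295029 multiplications
Strassen's algorithm: 7^(log2(128)) = 7^7 = 823543 multiplications
Savings: 1295029 - 823543 = 471486 multiplications

Standard: 1295029 multiplications (109^3). Strassen: 823543 multiplications (7^7, after padding to 128x128). Strassen reduces 8 recursive multiplications to 7 at each level.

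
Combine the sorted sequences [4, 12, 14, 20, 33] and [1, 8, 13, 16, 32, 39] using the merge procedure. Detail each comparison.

Merging process:

Compare 4 vs 1: take 1 from right. Merged: [1]
Compare 4 vs 8: take 4 from left. Merged: [1, 4]
Compare 12 vs 8: take 8 from right. Merged: [1, 4, 8]
Compare 12 vs 13: take 12 from left. Merged: [1, 4, 8, 12]
Compare 14 vs 13: take 13 from right. Merged: [1, 4, 8, 12, 13]
Compare 14 vs 16: take 14 from left. Merged: [1, 4, 8, 12, 13, 14]
Compare 20 vs 16: take 16 from right. Merged: [1, 4, 8, 12, 13, 14, 16]
Compare 20 vs 32: take 20 from left. Merged: [1, 4, 8, 12, 13, 14, 16, 20]
Compare 33 vs 32: take 32 from right. Merged: [1, 4, 8, 12, 13, 14, 16, 20, 32]
Compare 33 vs 39: take 33 from left. Merged: [1, 4, 8, 12, 13, 14, 16, 20, 32, 33]
Append remaining from right: [39]. Merged: [1, 4, 8, 12, 13, 14, 16, 20, 32, 33, 39]

Final merged array: [1, 4, 8, 12, 13, 14, 16, 20, 32, 33, 39]
Total comparisons: 10

The merged array is [1, 4, 8, 12, 13, 14, 16, 20, 32, 33, 39], requiring 10 comparisons. The merge step runs in O(n) time where n is the total number of elements.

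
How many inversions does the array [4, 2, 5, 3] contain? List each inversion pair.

Finding inversions in [4, 2, 5, 3]:

(0, 1): arr[0]=4 > arr[1]=2
(0, 3): arr[0]=4 > arr[3]=3
(2, 3): arr[2]=5 > arr[3]=3

Total inversions: 3

The array has 3 inversion(s): (0,1), (0,3), (2,3). Each pair (i,j) satisfies i < j and arr[i] > arr[j].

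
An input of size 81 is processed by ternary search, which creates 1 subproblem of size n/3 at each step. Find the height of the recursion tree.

For divide and conquer with division factor 3:

Problem sizes at each level:
Level 0: 81
Level 1: 27
Level 2: 9
Level 3: 3
Level 4: 1

The root is level 0 and the size-1 base case is level 4 (the tree spans levels 0 through 4, i.e. 5 levels counting the root), so the depth is the number of divisions: log_3(81) = 4

The recursion tree depth is log_3(81) = 4. At each level, the problem size is divided by 3, so it takes 4 divisions to reduce to a base case of size 1. The algorithm makes 1 recursive call at each level.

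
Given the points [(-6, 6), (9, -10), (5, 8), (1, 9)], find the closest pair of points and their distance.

Computing all pairwise distances among 4 points:

d((-6, 6), (9, -10)) = 21.9317
d((-6, 6), (5, 8)) = 11.1803
d((-6, 6), (1, 9)) = 7.6158
d((9, -10), (5, 8)) = 18.4391
d((9, -10), (1, 9)) = 20.6155
d((5, 8), (1, 9)) = 4.1231 <-- minimum

Closest pair: (5, 8) and (1, 9) with distance 4.1231

The closest pair is (5, 8) and (1, 9) with Euclidean distance 4.1231. For 4 points, brute-force pairwise comparison is shown above. For large n, the divide-and-conquer algorithm (sort by x, recurse on halves, check the dividing strip) achieves O(n log n).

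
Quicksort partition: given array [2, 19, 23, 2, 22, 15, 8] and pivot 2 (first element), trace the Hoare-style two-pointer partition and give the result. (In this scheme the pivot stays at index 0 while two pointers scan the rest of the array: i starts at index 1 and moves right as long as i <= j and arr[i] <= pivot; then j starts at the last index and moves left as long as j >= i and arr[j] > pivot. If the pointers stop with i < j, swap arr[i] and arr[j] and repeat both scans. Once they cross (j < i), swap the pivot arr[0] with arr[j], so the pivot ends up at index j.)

Hoare-style two-pointer partition with pivot = 2:

Initial array: [2, 19, 23, 2, 22, 15, 8]

Pointers start at i = 1, j = 6.
i stops at index 1 (arr[1]=19 > 2), j stops at index 3 (arr[3]=2 <= 2): swap arr[1] and arr[3], array becomes [2, 2, 23, 19, 22, 15, 8]
i ends at 2, j ends at 1: the pointers have crossed (j < i), so scanning stops.

Swap pivot arr[0] with arr[1] to place pivot at position 1: [2, 2, 23, 19, 22, 15, 8]
Pivot position: 1

After partitioning with pivot 2, the array becomes [2, 2, 23, 19, 22, 15, 8]. The pivot is placed at index 1. All elements to the left of the pivot are <= 2, and all elements to the right are > 2.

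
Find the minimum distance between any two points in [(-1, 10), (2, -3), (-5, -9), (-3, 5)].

Computing all pairwise distances among 4 points:

d((-1, 10), (2, -3)) = 13.3417
d((-1, 10), (-5, -9)) = 19.4165
d((-1, 10), (-3, 5)) = 5.3852 <-- minimum
d((2, -3), (-5, -9)) = 9.2195
d((2, -3), (-3, 5)) = 9.434
d((-5, -9), (-3, 5)) = 14.1421

Closest pair: (-1, 10) and (-3, 5) with distance 5.3852

The closest pair is (-1, 10) and (-3, 5) with Euclidean distance 5.3852. For 4 points, brute-force pairwise comparison is shown above. For large n, the divide-and-conquer algorithm (sort by x, recurse on halves, check the dividing strip) achieves O(n log n).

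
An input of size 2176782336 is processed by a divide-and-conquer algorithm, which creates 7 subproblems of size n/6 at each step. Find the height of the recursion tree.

For divide and conquer with division factor 6:

Problem sizes at each level:
Level 0: 2176782336
Level 1: 362797056
Level 2: 60466176
Level 3: 10077696
Level 4: 1679616
Level 5: 279936
Level 6: 46656
Level 7: 7776
Level 8: 1296
Level 9: 216
Level 10: 36
Level 11: 6
Level 12: 1

The root is level 0 and the size-1 base case is level 12 (the tree spans levels 0 through 12, i.e. 13 levels counting the root), so the depth is the number of divisions: log_6(2176782336) = 12

The recursion tree depth is log_6(2176782336) = 12. At each level, the problem size is divided by 6, so it takes 12 divisions to reduce to a base case of size 1. The algorithm makes 7 recursive calls at each level.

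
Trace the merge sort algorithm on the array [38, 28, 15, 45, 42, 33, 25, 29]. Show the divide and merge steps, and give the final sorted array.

Merge sort trace:

Split: [38, 28, 15, 45, 42, 33, 25, 29] -> [38, 28, 15, 45] and [42, 33, 25, 29]
  Split: [38, 28, 15, 45] -> [38, 28] and [15, 45]
    Split: [38, 28] -> [38] and [28]
    Merge: [38] + [28] -> [28, 38]
    Split: [15, 45] -> [15] and [45]
    Merge: [15] + [45] -> [15, 45]
  Merge: [28, 38] + [15, 45] -> [15, 28, 38, 45]
  Split: [42, 33, 25, 29] -> [42, 33] and [25, 29]
    Split: [42, 33] -> [42] and [33]
    Merge: [42] + [33] -> [33, 42]
    Split: [25, 29] -> [25] and [29]
    Merge: [25] + [29] -> [25, 29]
  Merge: [33, 42] + [25, 29] -> [25, 29, 33, 42]
Merge: [15, 28, 38, 45] + [25, 29, 33, 42] -> [15, 25, 28, 29, 33, 38, 42, 45]

Final sorted array: [15, 25, 28, 29, 33, 38, 42, 45]

The merge sort proceeds by recursively splitting the array and merging sorted halves.
After all merges, the sorted array is [15, 25, 28, 29, 33, 38, 42, 45].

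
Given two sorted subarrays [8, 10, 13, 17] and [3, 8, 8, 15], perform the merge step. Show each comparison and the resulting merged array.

Merging process:

Compare 8 vs 3: take 3 from right. Merged: [3]
Compare 8 vs 8: take 8 from left. Merged: [3, 8]
Compare 10 vs 8: take 8 from right. Merged: [3, 8, 8]
Compare 10 vs 8: take 8 from right. Merged: [3, 8, 8, 8]
Compare 10 vs 15: take 10 from left. Merged: [3, 8, 8, 8, 10]
Compare 13 vs 15: take 13 from left. Merged: [3, 8, 8, 8, 10, 13]
Compare 17 vs 15: take 15 from right. Merged: [3, 8, 8, 8, 10, 13, 15]
Append remaining from left: [17]. Merged: [3, 8, 8, 8, 10, 13, 15, 17]

Final merged array: [3, 8, 8, 8, 10, 13, 15, 17]
Total comparisons: 7

The merged array is [3, 8, 8, 8, 10, 13, 15, 17], requiring 7 comparisons. The merge step runs in O(n) time where n is the total number of elements.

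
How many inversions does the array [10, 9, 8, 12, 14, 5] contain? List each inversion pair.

Finding inversions in [10, 9, 8, 12, 14, 5]:

(0, 1): arr[0]=10 > arr[1]=9
(0, 2): arr[0]=10 > arr[2]=8
(0, 5): arr[0]=10 > arr[5]=5
(1, 2): arr[1]=9 > arr[2]=8
(1, 5): arr[1]=9 > arr[5]=5
(2, 5): arr[2]=8 > arr[5]=5
(3, 5): arr[3]=12 > arr[5]=5
(4, 5): arr[4]=14 > arr[5]=5

Total inversions: 8

The array has 8 inversion(s): (0,1), (0,2), (0,5), (1,2), (1,5), (2,5), (3,5), (4,5). Each pair (i,j) satisfies i < j and arr[i] > arr[j].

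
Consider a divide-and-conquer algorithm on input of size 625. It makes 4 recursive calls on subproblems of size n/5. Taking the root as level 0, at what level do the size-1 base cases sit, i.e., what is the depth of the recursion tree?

For divide and conquer with division factor 5:

Problem sizes at each level:
Level 0: 625
Level 1: 125
Level 2: 25
Level 3: 5
Level 4: 1

The root is level 0 and the size-1 base case is level 4 (the tree spans levels 0 through 4, i.e. 5 levels counting the root), so the depth is the number of divisions: log_5(625) = 4

The recursion tree depth is log_5(625) = 4. At each level, the problem size is divided by 5, so it takes 4 divisions to reduce to a base case of size 1. The algorithm makes 4 recursive calls at each level.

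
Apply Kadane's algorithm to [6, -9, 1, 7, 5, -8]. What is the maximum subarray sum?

Using Kadane's algorithm on [6, -9, 1, 7, 5, -8]:

Scanning through the array:
Position 1 (value -9): max_ending_here = -3, max_so_far = 6
Position 2 (value 1): max_ending_here = 1, max_so_far = 6
Position 3 (value 7): max_ending_here = 8, max_so_far = 8
Position 4 (value 5): max_ending_here = 13, max_so_far = 13
Position 5 (value -8): max_ending_here = 5, max_so_far = 13

Maximum subarray: [1, 7, 5]
Maximum sum: 13

The maximum subarray is [1, 7, 5] with sum 13. This subarray runs from index 2 to index 4.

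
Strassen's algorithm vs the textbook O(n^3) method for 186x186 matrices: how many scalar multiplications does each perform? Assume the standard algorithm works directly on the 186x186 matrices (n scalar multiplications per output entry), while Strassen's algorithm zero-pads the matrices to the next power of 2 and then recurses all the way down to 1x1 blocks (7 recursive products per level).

Matrix multiplication for 186x186 matrices:

Strassen's algorithm requires power-of-2 dimensions. Pad 186x186 to 256x256 (next power of 2).

Standard algorithm: 186^3 = 6434856 multiplications
Strassen's algorithm: 7^(log2(256)) = 7^8 = 5764801 multiplications
Savings: 6434856 - 5764801 = 670055 multiplications

Standard: 6434856 multiplications (186^3). Strassen: 5764801 multiplications (7^8, after padding to 256x256). Strassen reduces 8 recursive multiplications to 7 at each level.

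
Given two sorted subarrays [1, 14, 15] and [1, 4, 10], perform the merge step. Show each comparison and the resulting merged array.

Merging process:

Compare 1 vs 1: take 1 from left. Merged: [1]
Compare 14 vs 1: take 1 from right. Merged: [1, 1]
Compare 14 vs 4: take 4 from right. Merged: [1, 1, 4]
Compare 14 vs 10: take 10 from right. Merged: [1, 1, 4, 10]
Append remaining from left: [14, 15]. Merged: [1, 1, 4, 10, 14, 15]

Final merged array: [1, 1, 4, 10, 14, 15]
Total comparisons: 4

The merged array is [1, 1, 4, 10, 14, 15], requiring 4 comparisons. The merge step runs in O(n) time where n is the total number of elements.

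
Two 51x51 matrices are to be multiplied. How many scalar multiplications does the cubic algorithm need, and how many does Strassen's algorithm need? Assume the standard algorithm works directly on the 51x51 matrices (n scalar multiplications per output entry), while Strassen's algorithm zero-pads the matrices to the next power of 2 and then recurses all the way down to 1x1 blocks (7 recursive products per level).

Matrix multiplication for 51x51 matrices:

Strassen's algorithm requires power-of-2 dimensions. Pad 51x51 to 64x64 (next power of 2).

Standard algorithm: 51^3 = 132651 multiplications
Strassen's algorithm: 7^(log2(64)) = 7^6 = 117649 multiplications
Savings: 132651 - 117649 = 15002 multiplications

Standard: 132651 multiplications (51^3). Strassen: 117649 multiplications (7^6, after padding to 64x64). Strassen reduces 8 recursive multiplications to 7 at each level.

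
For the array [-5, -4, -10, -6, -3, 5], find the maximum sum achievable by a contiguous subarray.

Using Kadane's algorithm on [-5, -4, -10, -6, -3, 5]:

Scanning through the array:
Position 1 (value -4): max_ending_here = -4, max_so_far = -4
Position 2 (value -10): max_ending_here = -10, max_so_far = -4
Position 3 (value -6): max_ending_here = -6, max_so_far = -4
Position 4 (value -3): max_ending_here = -3, max_so_far = -3
Position 5 (value 5): max_ending_here = 5, max_so_far = 5

Maximum subarray: [5]
Maximum sum: 5

The maximum subarray is [5] with sum 5. This subarray runs from index 5 to index 5.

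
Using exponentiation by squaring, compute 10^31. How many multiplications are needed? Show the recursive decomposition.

Computing 10^31 by squaring (build up from 10^1; each line after the first costs one multiplication):

10^1 = 10
10^2 = (10^1)^2 = 10^2 = 100
10^3 = 10 * 10^2 = 10 * 100 = 1000
10^6 = (10^3)^2 = 1000^2 = 1000000
10^7 = 10 * 10^6 = 10 * 1000000 = 10000000
10^14 = (10^7)^2 = 10000000^2 = 100000000000000
10^15 = 10 * 10^14 = 10 * 100000000000000 = 1000000000000000
10^30 = (10^15)^2 = 1000000000000000^2 = 1000000000000000000000000000000
10^31 = 10 * 10^30 = 10 * 1000000000000000000000000000000 = 10000000000000000000000000000000

Result: 10000000000000000000000000000000
Multiplications needed: 8 (8 lines after 10^1)

10^31 = 10000000000000000000000000000000. Using exponentiation by squaring, this requires 8 multiplications. The key idea: if the exponent is even, square the half-power; if odd, multiply by the base once.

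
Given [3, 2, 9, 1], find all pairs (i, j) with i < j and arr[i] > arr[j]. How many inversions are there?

Finding inversions in [3, 2, 9, 1]:

(0, 1): arr[0]=3 > arr[1]=2
(0, 3): arr[0]=3 > arr[3]=1
(1, 3): arr[1]=2 > arr[3]=1
(2, 3): arr[2]=9 > arr[3]=1

Total inversions: 4

The array has 4 inversion(s): (0,1), (0,3), (1,3), (2,3). Each pair (i,j) satisfies i < j and arr[i] > arr[j].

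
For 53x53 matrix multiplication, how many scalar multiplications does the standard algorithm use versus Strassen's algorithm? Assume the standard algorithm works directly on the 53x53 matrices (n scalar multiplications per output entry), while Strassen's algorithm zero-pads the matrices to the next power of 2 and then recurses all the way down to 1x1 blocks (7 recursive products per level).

Matrix multiplication for 53x53 matrices:

Strassen's algorithm requires power-of-2 dimensions. Pad 53x53 to 64x64 (next power of 2).

Standard algorithm: 53^3 = 148877 multiplications
Strassen's algorithm: 7^(log2(64)) = 7^6 = 117649 multiplications
Savings: 148877 - 117649 = 31228 multiplications

Standard: 148877 multiplications (53^3). Strassen: 117649 multiplications (7^6, after padding to 64x64). Strassen reduces 8 recursive multiplications to 7 at each level.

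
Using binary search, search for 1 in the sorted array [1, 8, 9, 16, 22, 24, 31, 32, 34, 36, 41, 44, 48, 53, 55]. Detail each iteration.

Binary search for 1 in [1, 8, 9, 16, 22, 24, 31, 32, 34, 36, 41, 44, 48, 53, 55]:

lo=0, hi=14, mid=7, arr[mid]=32 -> 32 > 1, search left half
lo=0, hi=6, mid=3, arr[mid]=16 -> 16 > 1, search left half
lo=0, hi=2, mid=1, arr[mid]=8 -> 8 > 1, search left half
lo=0, hi=0, mid=0, arr[mid]=1 -> Found target at index 0!

Binary search finds 1 at index 0 after 4 comparisons. The search repeatedly halves the search space by comparing with the middle element.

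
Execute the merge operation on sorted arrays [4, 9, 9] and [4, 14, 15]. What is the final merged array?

Merging process:

Compare 4 vs 4: take 4 from left. Merged: [4]
Compare 9 vs 4: take 4 from right. Merged: [4, 4]
Compare 9 vs 14: take 9 from left. Merged: [4, 4, 9]
Compare 9 vs 14: take 9 from left. Merged: [4, 4, 9, 9]
Append remaining from right: [14, 15]. Merged: [4, 4, 9, 9, 14, 15]

Final merged array: [4, 4, 9, 9, 14, 15]
Total comparisons: 4

The merged array is [4, 4, 9, 9, 14, 15], requiring 4 comparisons. The merge step runs in O(n) time where n is the total number of elements.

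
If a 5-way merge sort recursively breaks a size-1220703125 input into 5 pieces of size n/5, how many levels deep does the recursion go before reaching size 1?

For divide and conquer with division factor 5:

Problem sizes at each level:
Level 0: 1220703125
Level 1: 244140625
Level 2: 48828125
Level 3: 9765625
Level 4: 1953125
Level 5: 390625
Level 6: 78125
Level 7: 15625
Level 8: 3125
Level 9: 625
Level 10: 125
Level 11: 25
Level 12: 5
Level 13: 1

The root is level 0 and the size-1 base case is level 13 (the tree spans levels 0 through 13, i.e. 14 levels counting the root), so the depth is the number of divisions: log_5(1220703125) = 13

The recursion tree depth is log_5(1220703125) = 13. At each level, the problem size is divided by 5, so it takes 13 divisions to reduce to a base case of size 1. The algorithm makes 5 recursive calls at each level.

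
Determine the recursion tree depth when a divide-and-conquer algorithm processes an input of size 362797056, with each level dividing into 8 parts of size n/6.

For divide and conquer with division factor 6:

Problem sizes at each level:
Level 0: 362797056
Level 1: 60466176
Level 2: 10077696
Level 3: 1679616
Level 4: 279936
Level 5: 46656
Level 6: 7776
Level 7: 1296
Level 8: 216
Level 9: 36
Level 10: 6
Level 11: 1

The root is level 0 and the size-1 base case is level 11 (the tree spans levels 0 through 11, i.e. 12 levels counting the root), so the depth is the number of divisions: log_6(362797056) = 11

The recursion tree depth is log_6(362797056) = 11. At each level, the problem size is divided by 6, so it takes 11 divisions to reduce to a base case of size 1. The algorithm makes 8 recursive calls at each level.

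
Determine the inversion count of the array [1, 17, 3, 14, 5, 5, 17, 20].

Finding inversions in [1, 17, 3, 14, 5, 5, 17, 20]:

(1, 2): arr[1]=17 > arr[2]=3
(1, 3): arr[1]=17 > arr[3]=14
(1, 4): arr[1]=17 > arr[4]=5
(1, 5): arr[1]=17 > arr[5]=5
(3, 4): arr[3]=14 > arr[4]=5
(3, 5): arr[3]=14 > arr[5]=5

Total inversions: 6

The array has 6 inversion(s): (1,2), (1,3), (1,4), (1,5), (3,4), (3,5). Each pair (i,j) satisfies i < j and arr[i] > arr[j].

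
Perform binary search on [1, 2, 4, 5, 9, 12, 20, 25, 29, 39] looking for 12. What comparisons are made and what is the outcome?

Binary search for 12 in [1, 2, 4, 5, 9, 12, 20, 25, 29, 39]:

lo=0, hi=9, mid=4, arr[mid]=9 -> 9 < 12, search right half
lo=5, hi=9, mid=7, arr[mid]=25 -> 25 > 12, search left half
lo=5, hi=6, mid=5, arr[mid]=12 -> Found target at index 5!

Binary search finds 12 at index 5 after 3 comparisons. The search repeatedly halves the search space by comparing with the middle element.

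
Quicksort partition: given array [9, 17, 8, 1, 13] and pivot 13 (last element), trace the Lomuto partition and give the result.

Lomuto partition with pivot = 13:

Initial array: [9, 17, 8, 1, 13]

arr[0]=9 <= 13: swap with position 0, array becomes [9, 17, 8, 1, 13]
arr[1]=17 > 13: no swap
arr[2]=8 <= 13: swap with position 1, array becomes [9, 8, 17, 1, 13]
arr[3]=1 <= 13: swap with position 2, array becomes [9, 8, 1, 17, 13]

Place pivot at position 3: [9, 8, 1, 13, 17]
Pivot position: 3

After partitioning with pivot 13, the array becomes [9, 8, 1, 13, 17]. The pivot is placed at index 3. All elements to the left of the pivot are <= 13, and all elements to the right are > 13.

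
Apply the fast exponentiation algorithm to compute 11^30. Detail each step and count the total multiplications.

Computing 11^30 by squaring (build up from 11^1; each line after the first costs one multiplication):

11^1 = 11
11^2 = (11^1)^2 = 11^2 = 121
11^3 = 11 * 11^2 = 11 * 121 = 1331
11^6 = (11^3)^2 = 1331^2 = 1771561
11^7 = 11 * 11^6 = 11 * 1771561 = 19487171
11^14 = (11^7)^2 = 19487171^2 = 379749833583241
11^15 = 11 * 11^14 = 11 * 379749833583241 = 4177248169415651
11^30 = (11^15)^2 = 4177248169415651^2 = 17449402268886407318558803753801

Result: 17449402268886407318558803753801
Multiplications needed: 7 (7 lines after 11^1)

11^30 = 17449402268886407318558803753801. Using exponentiation by squaring, this requires 7 multiplications. The key idea: if the exponent is even, square the half-power; if odd, multiply by the base once.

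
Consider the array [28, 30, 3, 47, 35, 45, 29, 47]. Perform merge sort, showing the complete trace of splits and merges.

Merge sort trace:

Split: [28, 30, 3, 47, 35, 45, 29, 47] -> [28, 30, 3, 47] and [35, 45, 29, 47]
  Split: [28, 30, 3, 47] -> [28, 30] and [3, 47]
    Split: [28, 30] -> [28] and [30]
    Merge: [28] + [30] -> [28, 30]
    Split: [3, 47] -> [3] and [47]
    Merge: [3] + [47] -> [3, 47]
  Merge: [28, 30] + [3, 47] -> [3, 28, 30, 47]
  Split: [35, 45, 29, 47] -> [35, 45] and [29, 47]
    Split: [35, 45] -> [35] and [45]
    Merge: [35] + [45] -> [35, 45]
    Split: [29, 47] -> [29] and [47]
    Merge: [29] + [47] -> [29, 47]
  Merge: [35, 45] + [29, 47] -> [29, 35, 45, 47]
Merge: [3, 28, 30, 47] + [29, 35, 45, 47] -> [3, 28, 29, 30, 35, 45, 47, 47]

Final sorted array: [3, 28, 29, 30, 35, 45, 47, 47]

The merge sort proceeds by recursively splitting the array and merging sorted halves.
After all merges, the sorted array is [3, 28, 29, 30, 35, 45, 47, 47].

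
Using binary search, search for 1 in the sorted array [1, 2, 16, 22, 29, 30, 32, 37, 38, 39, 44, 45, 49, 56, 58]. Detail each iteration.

Binary search for 1 in [1, 2, 16, 22, 29, 30, 32, 37, 38, 39, 44, 45, 49, 56, 58]:

lo=0, hi=14, mid=7, arr[mid]=37 -> 37 > 1, search left half
lo=0, hi=6, mid=3, arr[mid]=22 -> 22 > 1, search left half
lo=0, hi=2, mid=1, arr[mid]=2 -> 2 > 1, search left half
lo=0, hi=0, mid=0, arr[mid]=1 -> Found target at index 0!

Binary search finds 1 at index 0 after 4 comparisons. The search repeatedly halves the search space by comparing with the middle element.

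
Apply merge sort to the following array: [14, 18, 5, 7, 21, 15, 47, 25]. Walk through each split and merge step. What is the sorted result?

Merge sort trace:

Split: [14, 18, 5, 7, 21, 15, 47, 25] -> [14, 18, 5, 7] and [21, 15, 47, 25]
  Split: [14, 18, 5, 7] -> [14, 18] and [5, 7]
    Split: [14, 18] -> [14] and [18]
    Merge: [14] + [18] -> [14, 18]
    Split: [5, 7] -> [5] and [7]
    Merge: [5] + [7] -> [5, 7]
  Merge: [14, 18] + [5, 7] -> [5, 7, 14, 18]
  Split: [21, 15, 47, 25] -> [21, 15] and [47, 25]
    Split: [21, 15] -> [21] and [15]
    Merge: [21] + [15] -> [15, 21]
    Split: [47, 25] -> [47] and [25]
    Merge: [47] + [25] -> [25, 47]
  Merge: [15, 21] + [25, 47] -> [15, 21, 25, 47]
Merge: [5, 7, 14, 18] + [15, 21, 25, 47] -> [5, 7, 14, 15, 18, 21, 25, 47]

Final sorted array: [5, 7, 14, 15, 18, 21, 25, 47]

The merge sort proceeds by recursively splitting the array and merging sorted halves.
After all merges, the sorted array is [5, 7, 14, 15, 18, 21, 25, 47].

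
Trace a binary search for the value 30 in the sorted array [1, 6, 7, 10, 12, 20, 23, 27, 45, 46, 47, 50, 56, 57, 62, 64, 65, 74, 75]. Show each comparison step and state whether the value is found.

Binary search for 30 in [1, 6, 7, 10, 12, 20, 23, 27, 45, 46, 47, 50, 56, 57, 62, 64, 65, 74, 75]:

lo=0, hi=18, mid=9, arr[mid]=46 -> 46 > 30, search left half
lo=0, hi=8, mid=4, arr[mid]=12 -> 12 < 30, search right half
lo=5, hi=8, mid=6, arr[mid]=23 -> 23 < 30, search right half
lo=7, hi=8, mid=7, arr[mid]=27 -> 27 < 30, search right half
lo=8, hi=8, mid=8, arr[mid]=45 -> 45 > 30, search left half
lo=8 > hi=7, target 30 not found

Binary search determines that 30 is not in the array after 5 comparisons. The search space was exhausted without finding the target.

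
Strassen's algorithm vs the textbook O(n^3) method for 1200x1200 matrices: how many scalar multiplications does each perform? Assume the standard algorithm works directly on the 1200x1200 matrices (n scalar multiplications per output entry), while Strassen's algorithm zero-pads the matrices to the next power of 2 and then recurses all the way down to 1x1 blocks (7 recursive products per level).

Matrix multiplication for 1200x1200 matrices:

Strassen's algorithm requires power-of-2 dimensions. Pad 1200x1200 to 2048x2048 (next power of 2).

Standard algorithm: 1200^3 = 1728000000 multiplications
Strassen's algorithm: 7^(log2(2048)) = 7^11 = 1977326743 multiplications
Difference: 1728000000 - 1977326743 = -249326743 (Strassen uses MORE here due to padding overhead — for small or just-over-power-of-2 n, padding can outweigh the per-level savings)

Standard: 1728000000 multiplications (1200^3). Strassen: 1977326743 multiplications (7^11, after padding to 2048x2048). Strassen reduces 8 recursive multiplications to 7 at each level.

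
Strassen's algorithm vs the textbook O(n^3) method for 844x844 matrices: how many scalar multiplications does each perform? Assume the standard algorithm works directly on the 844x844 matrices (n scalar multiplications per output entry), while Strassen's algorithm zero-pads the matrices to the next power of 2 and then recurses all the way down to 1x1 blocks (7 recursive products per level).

Matrix multiplication for 844x844 matrices:

Strassen's algorithm requires power-of-2 dimensions. Pad 844x844 to 1024x1024 (next power of 2).

Standard algorithm: 844^3 = 601211584 multiplications
Strassen's algorithm: 7^(log2(1024)) = 7^10 = 282475249 multiplications
Savings: 601211584 - 282475249 = 318736335 multiplications

Standard: 601211584 multiplications (844^3). Strassen: 282475249 multiplications (7^10, after padding to 1024x1024). Strassen reduces 8 recursive multiplications to 7 at each level.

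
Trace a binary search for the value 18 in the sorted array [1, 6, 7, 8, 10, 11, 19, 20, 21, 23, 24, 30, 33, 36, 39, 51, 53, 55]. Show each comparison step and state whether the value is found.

Binary search for 18 in [1, 6, 7, 8, 10, 11, 19, 20, 21, 23, 24, 30, 33, 36, 39, 51, 53, 55]:

lo=0, hi=17, mid=8, arr[mid]=21 -> 21 > 18, search left half
lo=0, hi=7, mid=3, arr[mid]=8 -> 8 < 18, search right half
lo=4, hi=7, mid=5, arr[mid]=11 -> 11 < 18, search right half
lo=6, hi=7, mid=6, arr[mid]=19 -> 19 > 18, search left half
lo=6 > hi=5, target 18 not found

Binary search determines that 18 is not in the array after 4 comparisons. The search space was exhausted without finding the target.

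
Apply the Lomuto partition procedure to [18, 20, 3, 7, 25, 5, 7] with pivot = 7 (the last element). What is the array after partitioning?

Lomuto partition with pivot = 7:

Initial array: [18, 20, 3, 7, 25, 5, 7]

arr[0]=18 > 7: no swap
arr[1]=20 > 7: no swap
arr[2]=3 <= 7: swap with position 0, array becomes [3, 20, 18, 7, 25, 5, 7]
arr[3]=7 <= 7: swap with position 1, array becomes [3, 7, 18, 20, 25, 5, 7]
arr[4]=25 > 7: no swap
arr[5]=5 <= 7: swap with position 2, array becomes [3, 7, 5, 20, 25, 18, 7]

Place pivot at position 3: [3, 7, 5, 7, 25, 18, 20]
Pivot position: 3

After partitioning with pivot 7, the array becomes [3, 7, 5, 7, 25, 18, 20]. The pivot is placed at index 3. All elements to the left of the pivot are <= 7, and all elements to the right are > 7.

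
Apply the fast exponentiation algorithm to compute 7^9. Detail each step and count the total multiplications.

Computing 7^9 by squaring (build up from 7^1; each line after the first costs one multiplication):

7^1 = 7
7^2 = (7^1)^2 = 7^2 = 49
7^4 = (7^2)^2 = 49^2 = 2401
7^8 = (7^4)^2 = 2401^2 = 5764801
7^9 = 7 * 7^8 = 7 * 5764801 = 40353607

Result: 40353607
Multiplications needed: 4 (4 lines after 7^1)

7^9 = 40353607. Using exponentiation by squaring, this requires 4 multiplications. The key idea: if the exponent is even, square the half-power; if odd, multiply by the base once.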